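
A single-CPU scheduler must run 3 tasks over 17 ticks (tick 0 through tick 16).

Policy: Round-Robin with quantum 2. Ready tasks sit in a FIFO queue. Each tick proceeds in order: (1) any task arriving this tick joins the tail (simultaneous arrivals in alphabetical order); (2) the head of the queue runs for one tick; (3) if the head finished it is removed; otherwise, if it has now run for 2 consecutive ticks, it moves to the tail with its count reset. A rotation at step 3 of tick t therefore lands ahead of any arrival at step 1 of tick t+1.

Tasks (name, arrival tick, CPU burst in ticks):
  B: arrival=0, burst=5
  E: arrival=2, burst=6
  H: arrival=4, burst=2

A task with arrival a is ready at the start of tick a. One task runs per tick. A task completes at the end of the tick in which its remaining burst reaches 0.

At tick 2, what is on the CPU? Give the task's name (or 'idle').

t=0: queue=[B] q_used=0 → run B
t=1: queue=[B] q_used=1 → run B
t=2: queue=[B,E] q_used=0 → run B
t=3: queue=[B,E] q_used=1 → run B
t=4: queue=[E,B,H] q_used=0 → run E
t=5: queue=[E,B,H] q_used=1 → run E
t=6: queue=[B,H,E] q_used=0 → run B
t=7: queue=[H,E] q_used=0 → run H
t=8: queue=[H,E] q_used=1 → run H
t=9: queue=[E] q_used=0 → run E
t=10: queue=[E] q_used=1 → run E
t=11: queue=[E] q_used=0 → run E
t=12: queue=[E] q_used=1 → run E
t=13: (idle)
t=14: (idle)
t=15: (idle)
t=16: (idle)

running at tick 2 = B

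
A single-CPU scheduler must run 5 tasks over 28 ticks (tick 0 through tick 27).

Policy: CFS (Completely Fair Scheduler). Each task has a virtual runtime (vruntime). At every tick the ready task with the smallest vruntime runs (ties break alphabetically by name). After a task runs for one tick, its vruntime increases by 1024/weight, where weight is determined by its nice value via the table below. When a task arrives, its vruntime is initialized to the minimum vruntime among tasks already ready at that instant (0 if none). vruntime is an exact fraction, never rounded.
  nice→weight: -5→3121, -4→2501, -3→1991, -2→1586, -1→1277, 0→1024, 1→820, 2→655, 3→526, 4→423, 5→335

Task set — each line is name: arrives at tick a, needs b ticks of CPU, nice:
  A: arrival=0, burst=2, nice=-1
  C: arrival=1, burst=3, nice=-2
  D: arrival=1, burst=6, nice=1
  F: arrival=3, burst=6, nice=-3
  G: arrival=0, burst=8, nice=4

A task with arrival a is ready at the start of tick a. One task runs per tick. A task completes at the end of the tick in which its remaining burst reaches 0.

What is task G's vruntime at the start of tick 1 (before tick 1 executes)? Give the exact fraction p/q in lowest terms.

vruntime(G, start of tick 1) = 0/1

t=0: vr[A=0 G=0] → run A
t=1: vr[A=1024/1277 C=0 D=0 G=0] → run C
t=2: vr[A=1024/1277 C=512/793 D=0 G=0] → run D
t=3: vr[A=1024/1277 C=512/793 D=256/205 F=0 G=0] → run F
t=4: vr[A=1024/1277 C=512/793 D=256/205 F=1024/1991 G=0] → run G
t=5: vr[A=1024/1277 C=512/793 D=256/205 F=1024/1991 G=1024/423] → run F
t=6: vr[A=1024/1277 C=512/793 D=256/205 F=2048/1991 G=1024/423] → run C
t=7: vr[A=1024/1277 C=1024/793 D=256/205 F=2048/1991 G=1024/423] → run A
t=8: vr[C=1024/793 D=256/205 F=2048/1991 G=1024/423] → run F
t=9: vr[C=1024/793 D=256/205 F=3072/1991 G=1024/423] → run D
t=10: vr[C=1024/793 D=512/205 F=3072/1991 G=1024/423] → run C
t=11: vr[D=512/205 F=3072/1991 G=1024/423] → run F
t=12: vr[D=512/205 F=4096/1991 G=1024/423] → run F
t=13: vr[D=512/205 F=5120/1991 G=1024/423] → run G
t=14: vr[D=512/205 F=5120/1991 G=2048/423] → run D
t=15: vr[D=768/205 F=5120/1991 G=2048/423] → run F
t=16: vr[D=768/205 G=2048/423] → run D
t=17: vr[D=1024/205 G=2048/423] → run G
t=18: vr[D=1024/205 G=1024/141] → run D
t=19: vr[D=256/41 G=1024/141] → run D
t=20: vr[G=1024/141] → run G
t=21: vr[G=4096/423] → run G
t=22: vr[G=5120/423] → run G
t=23: vr[G=2048/141] → run G
t=24: vr[G=7168/423] → run G
t=25: (idle)
t=26: (idle)
t=27: (idle)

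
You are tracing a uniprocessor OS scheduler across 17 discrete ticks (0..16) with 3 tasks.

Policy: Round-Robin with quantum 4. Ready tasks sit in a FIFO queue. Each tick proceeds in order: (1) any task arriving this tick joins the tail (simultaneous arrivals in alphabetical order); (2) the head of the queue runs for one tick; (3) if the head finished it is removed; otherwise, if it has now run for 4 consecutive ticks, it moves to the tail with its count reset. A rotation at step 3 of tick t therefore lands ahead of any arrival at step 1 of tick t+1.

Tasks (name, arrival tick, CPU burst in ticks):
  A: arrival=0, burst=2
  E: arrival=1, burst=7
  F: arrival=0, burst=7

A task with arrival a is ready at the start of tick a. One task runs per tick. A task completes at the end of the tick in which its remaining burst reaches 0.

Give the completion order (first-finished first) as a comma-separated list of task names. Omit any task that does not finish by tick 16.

t=0: queue=[A,F] q_used=0 → run A
t=1: queue=[A,F,E] q_used=1 → run A
t=2: queue=[F,E] q_used=0 → run F
t=3: queue=[F,E] q_used=1 → run F
t=4: queue=[F,E] q_used=2 → run F
t=5: queue=[F,E] q_used=3 → run F
t=6: queue=[E,F] q_used=0 → run E
t=7: queue=[E,F] q_used=1 → run E
t=8: queue=[E,F] q_used=2 → run E
t=9: queue=[E,F] q_used=3 → run E
t=10: queue=[F,E] q_used=0 → run F
t=11: queue=[F,E] q_used=1 → run F
t=12: queue=[F,E] q_used=2 → run F
t=13: queue=[E] q_used=0 → run E
t=14: queue=[E] q_used=1 → run E
t=15: queue=[E] q_used=2 → run E
t=16: (idle)

completion order = A, F, E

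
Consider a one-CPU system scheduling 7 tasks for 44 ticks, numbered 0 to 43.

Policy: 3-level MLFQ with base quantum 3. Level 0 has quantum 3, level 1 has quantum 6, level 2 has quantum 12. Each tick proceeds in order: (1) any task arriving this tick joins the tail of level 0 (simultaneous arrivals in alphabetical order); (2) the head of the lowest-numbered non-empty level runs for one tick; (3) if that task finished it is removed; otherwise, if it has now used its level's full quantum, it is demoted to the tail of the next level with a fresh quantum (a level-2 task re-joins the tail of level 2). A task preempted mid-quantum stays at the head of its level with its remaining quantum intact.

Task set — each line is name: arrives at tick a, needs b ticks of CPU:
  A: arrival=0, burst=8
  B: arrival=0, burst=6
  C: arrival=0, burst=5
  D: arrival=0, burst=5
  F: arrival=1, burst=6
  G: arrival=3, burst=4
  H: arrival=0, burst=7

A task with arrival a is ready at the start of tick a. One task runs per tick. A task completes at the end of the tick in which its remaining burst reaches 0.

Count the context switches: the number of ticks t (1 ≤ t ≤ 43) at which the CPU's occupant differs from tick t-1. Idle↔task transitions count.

context switches = 14

t=0: L0/L1/L2 = ABCDH/-/- → run A
t=1: L0/L1/L2 = ABCDHF/-/- → run A
t=2: L0/L1/L2 = ABCDHF/-/- → run A
t=3: L0/L1/L2 = BCDHFG/A/- → run B
t=4: L0/L1/L2 = BCDHFG/A/- → run B
t=5: L0/L1/L2 = BCDHFG/A/- → run B
t=6: L0/L1/L2 = CDHFG/AB/- → run C
t=7: L0/L1/L2 = CDHFG/AB/- → run C
t=8: L0/L1/L2 = CDHFG/AB/- → run C
t=9: L0/L1/L2 = DHFG/ABC/- → run D
t=10: L0/L1/L2 = DHFG/ABC/- → run D
t=11: L0/L1/L2 = DHFG/ABC/- → run D
t=12: L0/L1/L2 = HFG/ABCD/- → run H
t=13: L0/L1/L2 = HFG/ABCD/- → run H
t=14: L0/L1/L2 = HFG/ABCD/- → run H
t=15: L0/L1/L2 = FG/ABCDH/- → run F
t=16: L0/L1/L2 = FG/ABCDH/- → run F
t=17: L0/L1/L2 = FG/ABCDH/- → run F
t=18: L0/L1/L2 = G/ABCDHF/- → run G
t=19: L0/L1/L2 = G/ABCDHF/- → run G
t=20: L0/L1/L2 = G/ABCDHF/- → run G
t=21: L0/L1/L2 = -/ABCDHFG/- → run A
t=22: L0/L1/L2 = -/ABCDHFG/- → run A
t=23: L0/L1/L2 = -/ABCDHFG/- → run A
t=24: L0/L1/L2 = -/ABCDHFG/- → run A
t=25: L0/L1/L2 = -/ABCDHFG/- → run A
t=26: L0/L1/L2 = -/BCDHFG/- → run B
t=27: L0/L1/L2 = -/BCDHFG/- → run B
t=28: L0/L1/L2 = -/BCDHFG/- → run B
t=29: L0/L1/L2 = -/CDHFG/- → run C
t=30: L0/L1/L2 = -/CDHFG/- → run C
t=31: L0/L1/L2 = -/DHFG/- → run D
t=32: L0/L1/L2 = -/DHFG/- → run D
t=33: L0/L1/L2 = -/HFG/- → run H
t=34: L0/L1/L2 = -/HFG/- → run H
t=35: L0/L1/L2 = -/HFG/- → run H
t=36: L0/L1/L2 = -/HFG/- → run H
t=37: L0/L1/L2 = -/FG/- → run F
t=38: L0/L1/L2 = -/FG/- → run F
t=39: L0/L1/L2 = -/FG/- → run F
t=40: L0/L1/L2 = -/G/- → run G
t=41: (idle)
t=42: (idle)
t=43: (idle)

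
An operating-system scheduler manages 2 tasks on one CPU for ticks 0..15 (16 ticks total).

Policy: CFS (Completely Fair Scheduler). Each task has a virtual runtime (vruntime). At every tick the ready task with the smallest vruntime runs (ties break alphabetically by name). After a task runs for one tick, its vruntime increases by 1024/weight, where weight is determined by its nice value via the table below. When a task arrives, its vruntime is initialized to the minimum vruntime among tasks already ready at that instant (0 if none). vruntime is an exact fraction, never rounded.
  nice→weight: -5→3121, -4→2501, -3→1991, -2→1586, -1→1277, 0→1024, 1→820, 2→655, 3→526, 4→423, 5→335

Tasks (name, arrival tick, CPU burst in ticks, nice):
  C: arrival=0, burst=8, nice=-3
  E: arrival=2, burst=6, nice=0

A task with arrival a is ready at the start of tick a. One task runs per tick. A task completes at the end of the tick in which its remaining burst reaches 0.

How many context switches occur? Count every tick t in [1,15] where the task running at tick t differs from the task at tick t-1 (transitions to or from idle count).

context switches = 8

t=0: vr[C=0] → run C
t=1: vr[C=1024/1991] → run C
t=2: vr[C=2048/1991 E=2048/1991] → run C
t=3: vr[C=3072/1991 E=2048/1991] → run E
t=4: vr[C=3072/1991 E=4039/1991] → run C
t=5: vr[C=4096/1991 E=4039/1991] → run E
t=6: vr[C=4096/1991 E=6030/1991] → run C
t=7: vr[C=5120/1991 E=6030/1991] → run C
t=8: vr[C=6144/1991 E=6030/1991] → run E
t=9: vr[C=6144/1991 E=8021/1991] → run C
t=10: vr[C=7168/1991 E=8021/1991] → run C
t=11: vr[E=8021/1991] → run E
t=12: vr[E=10012/1991] → run E
t=13: vr[E=12003/1991] → run E
t=14: (idle)
t=15: (idle)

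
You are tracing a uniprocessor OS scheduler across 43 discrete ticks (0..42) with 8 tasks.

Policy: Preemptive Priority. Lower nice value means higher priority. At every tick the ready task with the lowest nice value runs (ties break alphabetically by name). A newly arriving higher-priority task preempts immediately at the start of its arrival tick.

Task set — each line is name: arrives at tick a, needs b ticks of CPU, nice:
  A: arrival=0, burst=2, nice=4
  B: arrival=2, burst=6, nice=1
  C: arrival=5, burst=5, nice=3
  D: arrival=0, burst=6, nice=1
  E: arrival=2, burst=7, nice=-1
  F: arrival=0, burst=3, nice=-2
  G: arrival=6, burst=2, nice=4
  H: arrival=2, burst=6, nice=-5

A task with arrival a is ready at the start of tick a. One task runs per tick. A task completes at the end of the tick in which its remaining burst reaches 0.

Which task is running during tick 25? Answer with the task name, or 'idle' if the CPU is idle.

t=0: ready={A,D,F} → run F
t=1: ready={A,D,F} → run F
t=2: ready={A,B,D,E,F,H} → run H
t=3: ready={A,B,D,E,F,H} → run H
t=4: ready={A,B,D,E,F,H} → run H
t=5: ready={A,B,C,D,E,F,H} → run H
t=6: ready={A,B,C,D,E,F,G,H} → run H
t=7: ready={A,B,C,D,E,F,G,H} → run H
t=8: ready={A,B,C,D,E,F,G} → run F
t=9: ready={A,B,C,D,E,G} → run E
t=10: ready={A,B,C,D,E,G} → run E
t=11: ready={A,B,C,D,E,G} → run E
t=12: ready={A,B,C,D,E,G} → run E
t=13: ready={A,B,C,D,E,G} → run E
t=14: ready={A,B,C,D,E,G} → run E
t=15: ready={A,B,C,D,E,G} → run E
t=16: ready={A,B,C,D,G} → run B
t=17: ready={A,B,C,D,G} → run B
t=18: ready={A,B,C,D,G} → run B
t=19: ready={A,B,C,D,G} → run B
t=20: ready={A,B,C,D,G} → run B
t=21: ready={A,B,C,D,G} → run B
t=22: ready={A,C,D,G} → run D
t=23: ready={A,C,D,G} → run D
t=24: ready={A,C,D,G} → run D
t=25: ready={A,C,D,G} → run D
t=26: ready={A,C,D,G} → run D
t=27: ready={A,C,D,G} → run D
t=28: ready={A,C,G} → run C
t=29: ready={A,C,G} → run C
t=30: ready={A,C,G} → run C
t=31: ready={A,C,G} → run C
t=32: ready={A,C,G} → run C
t=33: ready={A,G} → run A
t=34: ready={A,G} → run A
t=35: ready={G} → run G
t=36: ready={G} → run G
t=37: (idle)
t=38: (idle)
t=39: (idle)
t=40: (idle)
t=41: (idle)
t=42: (idle)

running at tick 25 = D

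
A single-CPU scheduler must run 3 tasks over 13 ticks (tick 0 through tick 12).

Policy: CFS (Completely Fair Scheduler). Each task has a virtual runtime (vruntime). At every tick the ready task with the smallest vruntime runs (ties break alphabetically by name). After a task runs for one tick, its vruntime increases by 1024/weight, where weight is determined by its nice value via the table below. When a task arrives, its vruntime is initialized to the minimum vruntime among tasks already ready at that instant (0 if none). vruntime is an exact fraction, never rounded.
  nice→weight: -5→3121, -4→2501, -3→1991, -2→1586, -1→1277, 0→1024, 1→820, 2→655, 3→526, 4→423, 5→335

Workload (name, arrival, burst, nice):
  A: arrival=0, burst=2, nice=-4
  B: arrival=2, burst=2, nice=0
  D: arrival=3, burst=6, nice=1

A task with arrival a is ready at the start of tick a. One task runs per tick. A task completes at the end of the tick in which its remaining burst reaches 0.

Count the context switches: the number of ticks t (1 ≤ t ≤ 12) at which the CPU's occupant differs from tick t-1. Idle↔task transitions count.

context switches = 3

t=0: vr[A=0] → run A
t=1: vr[A=1024/2501] → run A
t=2: vr[B=0] → run B
t=3: vr[B=1 D=1] → run B
t=4: vr[D=1] → run D
t=5: vr[D=461/205] → run D
t=6: vr[D=717/205] → run D
t=7: vr[D=973/205] → run D
t=8: vr[D=1229/205] → run D
t=9: vr[D=297/41] → run D
t=10: (idle)
t=11: (idle)
t=12: (idle)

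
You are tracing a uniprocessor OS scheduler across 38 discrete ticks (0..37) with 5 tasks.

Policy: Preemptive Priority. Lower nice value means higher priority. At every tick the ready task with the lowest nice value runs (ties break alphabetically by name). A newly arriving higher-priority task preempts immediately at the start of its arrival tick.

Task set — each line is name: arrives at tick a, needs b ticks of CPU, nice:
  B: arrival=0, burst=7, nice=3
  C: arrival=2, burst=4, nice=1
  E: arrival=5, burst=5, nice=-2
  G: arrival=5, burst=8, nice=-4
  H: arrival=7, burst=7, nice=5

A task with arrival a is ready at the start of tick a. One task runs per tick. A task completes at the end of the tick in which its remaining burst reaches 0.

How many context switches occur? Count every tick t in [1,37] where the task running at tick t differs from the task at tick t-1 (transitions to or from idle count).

context switches = 7

t=0: ready={B} → run B
t=1: ready={B} → run B
t=2: ready={B,C} → run C
t=3: ready={B,C} → run C
t=4: ready={B,C} → run C
t=5: ready={B,C,E,G} → run G
t=6: ready={B,C,E,G} → run G
t=7: ready={B,C,E,G,H} → run G
t=8: ready={B,C,E,G,H} → run G
t=9: ready={B,C,E,G,H} → run G
t=10: ready={B,C,E,G,H} → run G
t=11: ready={B,C,E,G,H} → run G
t=12: ready={B,C,E,G,H} → run G
t=13: ready={B,C,E,H} → run E
t=14: ready={B,C,E,H} → run E
t=15: ready={B,C,E,H} → run E
t=16: ready={B,C,E,H} → run E
t=17: ready={B,C,E,H} → run E
t=18: ready={B,C,H} → run C
t=19: ready={B,H} → run B
t=20: ready={B,H} → run B
t=21: ready={B,H} → run B
t=22: ready={B,H} → run B
t=23: ready={B,H} → run B
t=24: ready={H} → run H
t=25: ready={H} → run H
t=26: ready={H} → run H
t=27: ready={H} → run H
t=28: ready={H} → run H
t=29: ready={H} → run H
t=30: ready={H} → run H
t=31: (idle)
t=32: (idle)
t=33: (idle)
t=34: (idle)
t=35: (idle)
t=36: (idle)
t=37: (idle)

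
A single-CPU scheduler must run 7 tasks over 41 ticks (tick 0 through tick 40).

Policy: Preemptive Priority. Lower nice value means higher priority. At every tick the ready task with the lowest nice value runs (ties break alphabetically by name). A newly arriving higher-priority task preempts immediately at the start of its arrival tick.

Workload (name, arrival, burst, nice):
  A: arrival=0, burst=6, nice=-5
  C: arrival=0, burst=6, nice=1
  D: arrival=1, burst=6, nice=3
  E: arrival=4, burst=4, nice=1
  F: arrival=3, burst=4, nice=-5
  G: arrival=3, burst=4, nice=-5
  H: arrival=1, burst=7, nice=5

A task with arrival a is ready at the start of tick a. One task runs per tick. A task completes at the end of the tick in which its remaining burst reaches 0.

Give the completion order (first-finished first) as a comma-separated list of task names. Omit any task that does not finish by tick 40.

completion order = A, F, G, C, E, D, H

t=0: ready={A,C} → run A
t=1: ready={A,C,D,H} → run A
t=2: ready={A,C,D,H} → run A
t=3: ready={A,C,D,F,G,H} → run A
t=4: ready={A,C,D,E,F,G,H} → run A
t=5: ready={A,C,D,E,F,G,H} → run A
t=6: ready={C,D,E,F,G,H} → run F
t=7: ready={C,D,E,F,G,H} → run F
t=8: ready={C,D,E,F,G,H} → run F
t=9: ready={C,D,E,F,G,H} → run F
t=10: ready={C,D,E,G,H} → run G
t=11: ready={C,D,E,G,H} → run G
t=12: ready={C,D,E,G,H} → run G
t=13: ready={C,D,E,G,H} → run G
t=14: ready={C,D,E,H} → run C
t=15: ready={C,D,E,H} → run C
t=16: ready={C,D,E,H} → run C
t=17: ready={C,D,E,H} → run C
t=18: ready={C,D,E,H} → run C
t=19: ready={C,D,E,H} → run C
t=20: ready={D,E,H} → run E
t=21: ready={D,E,H} → run E
t=22: ready={D,E,H} → run E
t=23: ready={D,E,H} → run E
t=24: ready={D,H} → run D
t=25: ready={D,H} → run D
t=26: ready={D,H} → run D
t=27: ready={D,H} → run D
t=28: ready={D,H} → run D
t=29: ready={D,H} → run D
t=30: ready={H} → run H
t=31: ready={H} → run H
t=32: ready={H} → run H
t=33: ready={H} → run H
t=34: ready={H} → run H
t=35: ready={H} → run H
t=36: ready={H} → run H
t=37: (idle)
t=38: (idle)
t=39: (idle)
t=40: (idle)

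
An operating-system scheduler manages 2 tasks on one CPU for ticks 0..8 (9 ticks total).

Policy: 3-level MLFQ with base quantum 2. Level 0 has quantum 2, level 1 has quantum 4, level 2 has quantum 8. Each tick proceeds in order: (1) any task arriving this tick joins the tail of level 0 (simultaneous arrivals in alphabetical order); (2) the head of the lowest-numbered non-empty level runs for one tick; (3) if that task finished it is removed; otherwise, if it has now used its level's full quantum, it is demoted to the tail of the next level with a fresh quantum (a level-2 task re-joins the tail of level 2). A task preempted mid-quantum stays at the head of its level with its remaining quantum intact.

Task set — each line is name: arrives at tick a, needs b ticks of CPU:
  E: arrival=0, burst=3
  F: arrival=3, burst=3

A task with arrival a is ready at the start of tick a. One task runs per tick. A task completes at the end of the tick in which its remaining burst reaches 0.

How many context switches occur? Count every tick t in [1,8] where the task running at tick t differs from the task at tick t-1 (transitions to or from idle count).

t=0: L0/L1/L2 = E/-/- → run E
t=1: L0/L1/L2 = E/-/- → run E
t=2: L0/L1/L2 = -/E/- → run E
t=3: L0/L1/L2 = F/-/- → run F
t=4: L0/L1/L2 = F/-/- → run F
t=5: L0/L1/L2 = -/F/- → run F
t=6: (idle)
t=7: (idle)
t=8: (idle)

context switches = 2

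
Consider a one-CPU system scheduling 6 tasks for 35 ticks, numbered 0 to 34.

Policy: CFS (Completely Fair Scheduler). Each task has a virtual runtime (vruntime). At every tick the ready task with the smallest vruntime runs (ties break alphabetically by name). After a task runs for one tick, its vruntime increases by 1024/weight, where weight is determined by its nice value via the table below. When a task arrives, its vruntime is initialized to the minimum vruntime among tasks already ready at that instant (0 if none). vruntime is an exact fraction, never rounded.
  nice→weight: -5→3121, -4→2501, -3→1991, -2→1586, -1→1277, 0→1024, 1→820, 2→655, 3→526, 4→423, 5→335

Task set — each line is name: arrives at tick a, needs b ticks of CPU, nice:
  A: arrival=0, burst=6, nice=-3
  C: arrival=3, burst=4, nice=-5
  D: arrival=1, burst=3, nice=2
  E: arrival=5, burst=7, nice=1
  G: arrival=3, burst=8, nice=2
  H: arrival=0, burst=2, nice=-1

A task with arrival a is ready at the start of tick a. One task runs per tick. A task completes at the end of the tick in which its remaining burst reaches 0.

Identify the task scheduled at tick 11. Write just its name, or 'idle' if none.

running at tick 11 = C

t=0: vr[A=0 H=0] → run A
t=1: vr[A=1024/1991 D=0 H=0] → run D
t=2: vr[A=1024/1991 D=1024/655 H=0] → run H
t=3: vr[A=1024/1991 C=1024/1991 D=1024/655 G=1024/1991 H=1024/1277] → run A
t=4: vr[A=2048/1991 C=1024/1991 D=1024/655 G=1024/1991 H=1024/1277] → run C
t=5: vr[A=2048/1991 C=5234688/6213911 D=1024/655 E=1024/1991 G=1024/1991 H=1024/1277] → run E
t=6: vr[A=2048/1991 C=5234688/6213911 D=1024/655 E=719616/408155 G=1024/1991 H=1024/1277] → run G
t=7: vr[A=2048/1991 C=5234688/6213911 D=1024/655 E=719616/408155 G=2709504/1304105 H=1024/1277] → run H
t=8: vr[A=2048/1991 C=5234688/6213911 D=1024/655 E=719616/408155 G=2709504/1304105] → run C
t=9: vr[A=2048/1991 C=7273472/6213911 D=1024/655 E=719616/408155 G=2709504/1304105] → run A
t=10: vr[A=3072/1991 C=7273472/6213911 D=1024/655 E=719616/408155 G=2709504/1304105] → run C
t=11: vr[A=3072/1991 C=9312256/6213911 D=1024/655 E=719616/408155 G=2709504/1304105] → run C
t=12: vr[A=3072/1991 D=1024/655 E=719616/408155 G=2709504/1304105] → run A
t=13: vr[A=4096/1991 D=1024/655 E=719616/408155 G=2709504/1304105] → run D
t=14: vr[A=4096/1991 D=2048/655 E=719616/408155 G=2709504/1304105] → run E
t=15: vr[A=4096/1991 D=2048/655 E=1229312/408155 G=2709504/1304105] → run A
t=16: vr[A=5120/1991 D=2048/655 E=1229312/408155 G=2709504/1304105] → run G
t=17: vr[A=5120/1991 D=2048/655 E=1229312/408155 G=4748288/1304105] → run A
t=18: vr[D=2048/655 E=1229312/408155 G=4748288/1304105] → run E
t=19: vr[D=2048/655 E=1739008/408155 G=4748288/1304105] → run D
t=20: vr[E=1739008/408155 G=4748288/1304105] → run G
t=21: vr[E=1739008/408155 G=6787072/1304105] → run E
t=22: vr[E=2248704/408155 G=6787072/1304105] → run G
t=23: vr[E=2248704/408155 G=8825856/1304105] → run E
t=24: vr[E=551680/81631 G=8825856/1304105] → run E
t=25: vr[E=3268096/408155 G=8825856/1304105] → run G
t=26: vr[E=3268096/408155 G=2172928/260821] → run E
t=27: vr[G=2172928/260821] → run G
t=28: vr[G=12903424/1304105] → run G
t=29: vr[G=14942208/1304105] → run G
t=30: (idle)
t=31: (idle)
t=32: (idle)
t=33: (idle)
t=34: (idle)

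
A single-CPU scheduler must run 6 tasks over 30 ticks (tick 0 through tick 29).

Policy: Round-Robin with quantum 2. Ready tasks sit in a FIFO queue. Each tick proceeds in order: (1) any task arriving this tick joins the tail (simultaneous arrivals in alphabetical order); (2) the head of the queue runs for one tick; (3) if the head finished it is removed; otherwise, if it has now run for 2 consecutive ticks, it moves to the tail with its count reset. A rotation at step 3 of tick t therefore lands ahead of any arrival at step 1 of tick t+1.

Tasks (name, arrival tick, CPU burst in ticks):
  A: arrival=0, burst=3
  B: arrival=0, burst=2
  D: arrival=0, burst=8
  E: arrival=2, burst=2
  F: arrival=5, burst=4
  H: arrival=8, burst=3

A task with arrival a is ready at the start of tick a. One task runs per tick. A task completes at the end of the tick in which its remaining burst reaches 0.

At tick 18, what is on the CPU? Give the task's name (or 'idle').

running at tick 18 = D

t=0: queue=[A,B,D] q_used=0 → run A
t=1: queue=[A,B,D] q_used=1 → run A
t=2: queue=[B,D,A,E] q_used=0 → run B
t=3: queue=[B,D,A,E] q_used=1 → run B
t=4: queue=[D,A,E] q_used=0 → run D
t=5: queue=[D,A,E,F] q_used=1 → run D
t=6: queue=[A,E,F,D] q_used=0 → run A
t=7: queue=[E,F,D] q_used=0 → run E
t=8: queue=[E,F,D,H] q_used=1 → run E
t=9: queue=[F,D,H] q_used=0 → run F
t=10: queue=[F,D,H] q_used=1 → run F
t=11: queue=[D,H,F] q_used=0 → run D
t=12: queue=[D,H,F] q_used=1 → run D
t=13: queue=[H,F,D] q_used=0 → run H
t=14: queue=[H,F,D] q_used=1 → run H
t=15: queue=[F,D,H] q_used=0 → run F
t=16: queue=[F,D,H] q_used=1 → run F
t=17: queue=[D,H] q_used=0 → run D
t=18: queue=[D,H] q_used=1 → run D
t=19: queue=[H,D] q_used=0 → run H
t=20: queue=[D] q_used=0 → run D
t=21: queue=[D] q_used=1 → run D
t=22: (idle)
t=23: (idle)
t=24: (idle)
t=25: (idle)
t=26: (idle)
t=27: (idle)
t=28: (idle)
t=29: (idle)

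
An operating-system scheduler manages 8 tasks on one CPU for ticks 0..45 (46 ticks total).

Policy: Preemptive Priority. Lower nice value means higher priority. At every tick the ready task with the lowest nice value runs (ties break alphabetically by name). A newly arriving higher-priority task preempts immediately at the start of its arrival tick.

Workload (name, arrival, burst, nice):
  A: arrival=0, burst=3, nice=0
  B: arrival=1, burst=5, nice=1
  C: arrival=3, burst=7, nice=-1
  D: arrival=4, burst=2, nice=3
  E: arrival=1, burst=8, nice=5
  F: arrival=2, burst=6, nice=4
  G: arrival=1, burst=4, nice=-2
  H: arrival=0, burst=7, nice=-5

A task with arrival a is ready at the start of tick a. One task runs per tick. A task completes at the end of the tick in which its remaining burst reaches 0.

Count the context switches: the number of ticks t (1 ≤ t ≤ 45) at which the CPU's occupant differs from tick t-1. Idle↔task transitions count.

context switches = 8

t=0: ready={A,H} → run H
t=1: ready={A,B,E,G,H} → run H
t=2: ready={A,B,E,F,G,H} → run H
t=3: ready={A,B,C,E,F,G,H} → run H
t=4: ready={A,B,C,D,E,F,G,H} → run H
t=5: ready={A,B,C,D,E,F,G,H} → run H
t=6: ready={A,B,C,D,E,F,G,H} → run H
t=7: ready={A,B,C,D,E,F,G} → run G
t=8: ready={A,B,C,D,E,F,G} → run G
t=9: ready={A,B,C,D,E,F,G} → run G
t=10: ready={A,B,C,D,E,F,G} → run G
t=11: ready={A,B,C,D,E,F} → run C
t=12: ready={A,B,C,D,E,F} → run C
t=13: ready={A,B,C,D,E,F} → run C
t=14: ready={A,B,C,D,E,F} → run C
t=15: ready={A,B,C,D,E,F} → run C
t=16: ready={A,B,C,D,E,F} → run C
t=17: ready={A,B,C,D,E,F} → run C
t=18: ready={A,B,D,E,F} → run A
t=19: ready={A,B,D,E,F} → run A
t=20: ready={A,B,D,E,F} → run A
t=21: ready={B,D,E,F} → run B
t=22: ready={B,D,E,F} → run B
t=23: ready={B,D,E,F} → run B
t=24: ready={B,D,E,F} → run B
t=25: ready={B,D,E,F} → run B
t=26: ready={D,E,F} → run D
t=27: ready={D,E,F} → run D
t=28: ready={E,F} → run F
t=29: ready={E,F} → run F
t=30: ready={E,F} → run F
t=31: ready={E,F} → run F
t=32: ready={E,F} → run F
t=33: ready={E,F} → run F
t=34: ready={E} → run E
t=35: ready={E} → run E
t=36: ready={E} → run E
t=37: ready={E} → run E
t=38: ready={E} → run E
t=39: ready={E} → run E
t=40: ready={E} → run E
t=41: ready={E} → run E
t=42: (idle)
t=43: (idle)
t=44: (idle)
t=45: (idle)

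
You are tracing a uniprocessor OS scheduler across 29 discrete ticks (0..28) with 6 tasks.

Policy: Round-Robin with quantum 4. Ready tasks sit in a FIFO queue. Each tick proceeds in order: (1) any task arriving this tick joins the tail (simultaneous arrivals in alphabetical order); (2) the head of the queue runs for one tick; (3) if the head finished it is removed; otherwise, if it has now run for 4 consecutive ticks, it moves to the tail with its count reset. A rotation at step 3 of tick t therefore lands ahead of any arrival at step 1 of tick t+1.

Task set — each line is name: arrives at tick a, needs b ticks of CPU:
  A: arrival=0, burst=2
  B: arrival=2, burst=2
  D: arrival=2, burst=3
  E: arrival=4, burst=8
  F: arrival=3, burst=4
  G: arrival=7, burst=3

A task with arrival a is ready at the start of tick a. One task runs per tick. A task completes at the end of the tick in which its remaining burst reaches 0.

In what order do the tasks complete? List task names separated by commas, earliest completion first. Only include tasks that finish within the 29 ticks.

t=0: queue=[A] q_used=0 → run A
t=1: queue=[A] q_used=1 → run A
t=2: queue=[B,D] q_used=0 → run B
t=3: queue=[B,D,F] q_used=1 → run B
t=4: queue=[D,F,E] q_used=0 → run D
t=5: queue=[D,F,E] q_used=1 → run D
t=6: queue=[D,F,E] q_used=2 → run D
t=7: queue=[F,E,G] q_used=0 → run F
t=8: queue=[F,E,G] q_used=1 → run F
t=9: queue=[F,E,G] q_used=2 → run F
t=10: queue=[F,E,G] q_used=3 → run F
t=11: queue=[E,G] q_used=0 → run E
t=12: queue=[E,G] q_used=1 → run E
t=13: queue=[E,G] q_used=2 → run E
t=14: queue=[E,G] q_used=3 → run E
t=15: queue=[G,E] q_used=0 → run G
t=16: queue=[G,E] q_used=1 → run G
t=17: queue=[G,E] q_used=2 → run G
t=18: queue=[E] q_used=0 → run E
t=19: queue=[E] q_used=1 → run E
t=20: queue=[E] q_used=2 → run E
t=21: queue=[E] q_used=3 → run E
t=22: (idle)
t=23: (idle)
t=24: (idle)
t=25: (idle)
t=26: (idle)
t=27: (idle)
t=28: (idle)

completion order = A, B, D, F, G, E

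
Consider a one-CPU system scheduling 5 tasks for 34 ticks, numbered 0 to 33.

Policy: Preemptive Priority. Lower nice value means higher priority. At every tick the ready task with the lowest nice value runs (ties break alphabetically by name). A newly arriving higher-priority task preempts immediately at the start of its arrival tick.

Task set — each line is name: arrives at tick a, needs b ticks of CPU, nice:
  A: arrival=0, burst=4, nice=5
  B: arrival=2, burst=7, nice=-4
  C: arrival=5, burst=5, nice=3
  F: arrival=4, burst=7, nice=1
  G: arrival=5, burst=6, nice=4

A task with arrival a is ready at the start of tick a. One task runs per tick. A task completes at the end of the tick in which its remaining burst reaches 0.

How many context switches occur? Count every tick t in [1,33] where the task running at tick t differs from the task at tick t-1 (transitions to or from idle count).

t=0: ready={A} → run A
t=1: ready={A} → run A
t=2: ready={A,B} → run B
t=3: ready={A,B} → run B
t=4: ready={A,B,F} → run B
t=5: ready={A,B,C,F,G} → run B
t=6: ready={A,B,C,F,G} → run B
t=7: ready={A,B,C,F,G} → run B
t=8: ready={A,B,C,F,G} → run B
t=9: ready={A,C,F,G} → run F
t=10: ready={A,C,F,G} → run F
t=11: ready={A,C,F,G} → run F
t=12: ready={A,C,F,G} → run F
t=13: ready={A,C,F,G} → run F
t=14: ready={A,C,F,G} → run F
t=15: ready={A,C,F,G} → run F
t=16: ready={A,C,G} → run C
t=17: ready={A,C,G} → run C
t=18: ready={A,C,G} → run C
t=19: ready={A,C,G} → run C
t=20: ready={A,C,G} → run C
t=21: ready={A,G} → run G
t=22: ready={A,G} → run G
t=23: ready={A,G} → run G
t=24: ready={A,G} → run G
t=25: ready={A,G} → run G
t=26: ready={A,G} → run G
t=27: ready={A} → run A
t=28: ready={A} → run A
t=29: (idle)
t=30: (idle)
t=31: (idle)
t=32: (idle)
t=33: (idle)

context switches = 6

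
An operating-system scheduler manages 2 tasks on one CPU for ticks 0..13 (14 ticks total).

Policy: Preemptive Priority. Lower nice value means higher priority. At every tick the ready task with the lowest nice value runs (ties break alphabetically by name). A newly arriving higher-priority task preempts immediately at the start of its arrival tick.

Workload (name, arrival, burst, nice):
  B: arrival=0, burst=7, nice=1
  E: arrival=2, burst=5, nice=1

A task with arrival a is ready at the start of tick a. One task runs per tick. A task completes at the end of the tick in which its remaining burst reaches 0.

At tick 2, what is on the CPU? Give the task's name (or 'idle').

t=0: ready={B} → run B
t=1: ready={B} → run B
t=2: ready={B,E} → run B
t=3: ready={B,E} → run B
t=4: ready={B,E} → run B
t=5: ready={B,E} → run B
t=6: ready={B,E} → run B
t=7: ready={E} → run E
t=8: ready={E} → run E
t=9: ready={E} → run E
t=10: ready={E} → run E
t=11: ready={E} → run E
t=12: (idle)
t=13: (idle)

running at tick 2 = B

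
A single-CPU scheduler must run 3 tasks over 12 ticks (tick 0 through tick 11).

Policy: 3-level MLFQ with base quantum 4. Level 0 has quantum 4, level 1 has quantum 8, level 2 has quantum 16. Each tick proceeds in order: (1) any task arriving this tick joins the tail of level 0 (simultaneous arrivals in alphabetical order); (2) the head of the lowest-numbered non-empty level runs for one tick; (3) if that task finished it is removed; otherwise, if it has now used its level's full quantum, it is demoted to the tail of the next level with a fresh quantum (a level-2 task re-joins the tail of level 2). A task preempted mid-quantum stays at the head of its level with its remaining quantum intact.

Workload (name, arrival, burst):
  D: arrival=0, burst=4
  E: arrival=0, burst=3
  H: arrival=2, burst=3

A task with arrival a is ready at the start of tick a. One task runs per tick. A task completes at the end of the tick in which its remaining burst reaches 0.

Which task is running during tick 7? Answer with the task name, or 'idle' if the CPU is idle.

t=0: L0/L1/L2 = DE/-/- → run D
t=1: L0/L1/L2 = DE/-/- → run D
t=2: L0/L1/L2 = DEH/-/- → run D
t=3: L0/L1/L2 = DEH/-/- → run D
t=4: L0/L1/L2 = EH/-/- → run E
t=5: L0/L1/L2 = EH/-/- → run E
t=6: L0/L1/L2 = EH/-/- → run E
t=7: L0/L1/L2 = H/-/- → run H
t=8: L0/L1/L2 = H/-/- → run H
t=9: L0/L1/L2 = H/-/- → run H
t=10: (idle)
t=11: (idle)

running at tick 7 = H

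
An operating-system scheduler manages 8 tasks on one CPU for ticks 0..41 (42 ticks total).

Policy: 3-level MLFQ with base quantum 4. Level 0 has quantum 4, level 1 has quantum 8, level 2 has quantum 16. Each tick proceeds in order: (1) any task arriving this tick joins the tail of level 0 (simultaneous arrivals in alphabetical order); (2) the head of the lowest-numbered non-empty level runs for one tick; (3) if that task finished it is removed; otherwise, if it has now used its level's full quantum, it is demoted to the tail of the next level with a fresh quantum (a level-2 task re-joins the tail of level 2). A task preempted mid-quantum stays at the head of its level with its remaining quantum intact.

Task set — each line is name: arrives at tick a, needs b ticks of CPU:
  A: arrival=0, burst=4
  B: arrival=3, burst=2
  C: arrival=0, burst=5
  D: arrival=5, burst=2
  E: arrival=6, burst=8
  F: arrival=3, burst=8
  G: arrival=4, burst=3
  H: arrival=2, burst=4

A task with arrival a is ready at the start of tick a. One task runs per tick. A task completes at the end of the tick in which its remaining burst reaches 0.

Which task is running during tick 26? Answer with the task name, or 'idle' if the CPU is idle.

running at tick 26 = E

t=0: L0/L1/L2 = AC/-/- → run A
t=1: L0/L1/L2 = AC/-/- → run A
t=2: L0/L1/L2 = ACH/-/- → run A
t=3: L0/L1/L2 = ACHBF/-/- → run A
t=4: L0/L1/L2 = CHBFG/-/- → run C
t=5: L0/L1/L2 = CHBFGD/-/- → run C
t=6: L0/L1/L2 = CHBFGDE/-/- → run C
t=7: L0/L1/L2 = CHBFGDE/-/- → run C
t=8: L0/L1/L2 = HBFGDE/C/- → run H
t=9: L0/L1/L2 = HBFGDE/C/- → run H
t=10: L0/L1/L2 = HBFGDE/C/- → run H
t=11: L0/L1/L2 = HBFGDE/C/- → run H
t=12: L0/L1/L2 = BFGDE/C/- → run B
t=13: L0/L1/L2 = BFGDE/C/- → run B
t=14: L0/L1/L2 = FGDE/C/- → run F
t=15: L0/L1/L2 = FGDE/C/- → run F
t=16: L0/L1/L2 = FGDE/C/- → run F
t=17: L0/L1/L2 = FGDE/C/- → run F
t=18: L0/L1/L2 = GDE/CF/- → run G
t=19: L0/L1/L2 = GDE/CF/- → run G
t=20: L0/L1/L2 = GDE/CF/- → run G
t=21: L0/L1/L2 = DE/CF/- → run D
t=22: L0/L1/L2 = DE/CF/- → run D
t=23: L0/L1/L2 = E/CF/- → run E
t=24: L0/L1/L2 = E/CF/- → run E
t=25: L0/L1/L2 = E/CF/- → run E
t=26: L0/L1/L2 = E/CF/- → run E
t=27: L0/L1/L2 = -/CFE/- → run C
t=28: L0/L1/L2 = -/FE/- → run F
t=29: L0/L1/L2 = -/FE/- → run F
t=30: L0/L1/L2 = -/FE/- → run F
t=31: L0/L1/L2 = -/FE/- → run F
t=32: L0/L1/L2 = -/E/- → run E
t=33: L0/L1/L2 = -/E/- → run E
t=34: L0/L1/L2 = -/E/- → run E
t=35: L0/L1/L2 = -/E/- → run E
t=36: (idle)
t=37: (idle)
t=38: (idle)
t=39: (idle)
t=40: (idle)
t=41: (idle)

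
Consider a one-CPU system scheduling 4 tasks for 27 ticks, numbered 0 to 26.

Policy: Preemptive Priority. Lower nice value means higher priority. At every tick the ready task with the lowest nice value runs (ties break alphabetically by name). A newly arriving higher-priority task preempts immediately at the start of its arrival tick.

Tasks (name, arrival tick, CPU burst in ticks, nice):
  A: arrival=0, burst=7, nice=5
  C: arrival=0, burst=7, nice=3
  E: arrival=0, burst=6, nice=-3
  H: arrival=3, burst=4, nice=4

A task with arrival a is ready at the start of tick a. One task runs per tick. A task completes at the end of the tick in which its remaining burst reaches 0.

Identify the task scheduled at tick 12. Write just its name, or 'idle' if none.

running at tick 12 = C

t=0: ready={A,C,E} → run E
t=1: ready={A,C,E} → run E
t=2: ready={A,C,E} → run E
t=3: ready={A,C,E,H} → run E
t=4: ready={A,C,E,H} → run E
t=5: ready={A,C,E,H} → run E
t=6: ready={A,C,H} → run C
t=7: ready={A,C,H} → run C
t=8: ready={A,C,H} → run C
t=9: ready={A,C,H} → run C
t=10: ready={A,C,H} → run C
t=11: ready={A,C,H} → run C
t=12: ready={A,C,H} → run C
t=13: ready={A,H} → run H
t=14: ready={A,H} → run H
t=15: ready={A,H} → run H
t=16: ready={A,H} → run H
t=17: ready={A} → run A
t=18: ready={A} → run A
t=19: ready={A} → run A
t=20: ready={A} → run A
t=21: ready={A} → run A
t=22: ready={A} → run A
t=23: ready={A} → run A
t=24: (idle)
t=25: (idle)
t=26: (idle)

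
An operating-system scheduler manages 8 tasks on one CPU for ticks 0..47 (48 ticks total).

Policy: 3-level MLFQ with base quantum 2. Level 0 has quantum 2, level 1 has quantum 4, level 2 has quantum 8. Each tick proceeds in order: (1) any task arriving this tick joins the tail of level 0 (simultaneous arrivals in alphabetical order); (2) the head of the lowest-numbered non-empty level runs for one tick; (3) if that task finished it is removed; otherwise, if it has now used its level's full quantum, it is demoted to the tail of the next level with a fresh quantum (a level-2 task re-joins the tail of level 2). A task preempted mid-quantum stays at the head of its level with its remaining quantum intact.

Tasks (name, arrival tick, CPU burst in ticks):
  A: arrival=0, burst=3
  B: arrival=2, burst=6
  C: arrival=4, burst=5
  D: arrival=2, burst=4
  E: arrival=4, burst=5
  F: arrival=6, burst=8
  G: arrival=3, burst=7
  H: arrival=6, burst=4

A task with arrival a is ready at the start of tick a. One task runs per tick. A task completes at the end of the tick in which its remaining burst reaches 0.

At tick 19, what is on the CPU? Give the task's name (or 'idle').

t=0: L0/L1/L2 = A/-/- → run A
t=1: L0/L1/L2 = A/-/- → run A
t=2: L0/L1/L2 = BD/A/- → run B
t=3: L0/L1/L2 = BDG/A/- → run B
t=4: L0/L1/L2 = DGCE/AB/- → run D
t=5: L0/L1/L2 = DGCE/AB/- → run D
t=6: L0/L1/L2 = GCEFH/ABD/- → run G
t=7: L0/L1/L2 = GCEFH/ABD/- → run G
t=8: L0/L1/L2 = CEFH/ABDG/- → run C
t=9: L0/L1/L2 = CEFH/ABDG/- → run C
t=10: L0/L1/L2 = EFH/ABDGC/- → run E
t=11: L0/L1/L2 = EFH/ABDGC/- → run E
t=12: L0/L1/L2 = FH/ABDGCE/- → run F
t=13: L0/L1/L2 = FH/ABDGCE/- → run F
t=14: L0/L1/L2 = H/ABDGCEF/- → run H
t=15: L0/L1/L2 = H/ABDGCEF/- → run H
t=16: L0/L1/L2 = -/ABDGCEFH/- → run A
t=17: L0/L1/L2 = -/BDGCEFH/- → run B
t=18: L0/L1/L2 = -/BDGCEFH/- → run B
t=19: L0/L1/L2 = -/BDGCEFH/- → run B
t=20: L0/L1/L2 = -/BDGCEFH/- → run B
t=21: L0/L1/L2 = -/DGCEFH/- → run D
t=22: L0/L1/L2 = -/DGCEFH/- → run D
t=23: L0/L1/L2 = -/GCEFH/- → run G
t=24: L0/L1/L2 = -/GCEFH/- → run G
t=25: L0/L1/L2 = -/GCEFH/- → run G
t=26: L0/L1/L2 = -/GCEFH/- → run G
t=27: L0/L1/L2 = -/CEFH/G → run C
t=28: L0/L1/L2 = -/CEFH/G → run C
t=29: L0/L1/L2 = -/CEFH/G → run C
t=30: L0/L1/L2 = -/EFH/G → run E
t=31: L0/L1/L2 = -/EFH/G → run E
t=32: L0/L1/L2 = -/EFH/G → run E
t=33: L0/L1/L2 = -/FH/G → run F
t=34: L0/L1/L2 = -/FH/G → run F
t=35: L0/L1/L2 = -/FH/G → run F
t=36: L0/L1/L2 = -/FH/G → run F
t=37: L0/L1/L2 = -/H/GF → run H
t=38: L0/L1/L2 = -/H/GF → run H
t=39: L0/L1/L2 = -/-/GF → run G
t=40: L0/L1/L2 = -/-/F → run F
t=41: L0/L1/L2 = -/-/F → run F
t=42: (idle)
t=43: (idle)
t=44: (idle)
t=45: (idle)
t=46: (idle)
t=47: (idle)

running at tick 19 = B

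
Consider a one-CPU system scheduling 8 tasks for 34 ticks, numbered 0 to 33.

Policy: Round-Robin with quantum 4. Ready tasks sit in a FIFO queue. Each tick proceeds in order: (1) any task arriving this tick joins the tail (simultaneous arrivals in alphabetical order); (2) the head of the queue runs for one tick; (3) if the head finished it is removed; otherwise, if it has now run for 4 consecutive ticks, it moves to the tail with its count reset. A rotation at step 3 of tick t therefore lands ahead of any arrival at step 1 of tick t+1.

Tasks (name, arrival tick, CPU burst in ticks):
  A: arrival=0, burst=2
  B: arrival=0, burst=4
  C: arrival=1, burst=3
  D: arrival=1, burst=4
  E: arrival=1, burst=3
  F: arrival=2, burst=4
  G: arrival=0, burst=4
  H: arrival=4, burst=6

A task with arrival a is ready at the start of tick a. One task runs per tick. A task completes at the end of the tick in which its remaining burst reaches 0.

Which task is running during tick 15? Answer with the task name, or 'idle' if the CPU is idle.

t=0: queue=[A,B,G] q_used=0 → run A
t=1: queue=[A,B,G,C,D,E] q_used=1 → run A
t=2: queue=[B,G,C,D,E,F] q_used=0 → run B
t=3: queue=[B,G,C,D,E,F] q_used=1 → run B
t=4: queue=[B,G,C,D,E,F,H] q_used=2 → run B
t=5: queue=[B,G,C,D,E,F,H] q_used=3 → run B
t=6: queue=[G,C,D,E,F,H] q_used=0 → run G
t=7: queue=[G,C,D,E,F,H] q_used=1 → run G
t=8: queue=[G,C,D,E,F,H] q_used=2 → run G
t=9: queue=[G,C,D,E,F,H] q_used=3 → run G
t=10: queue=[C,D,E,F,H] q_used=0 → run C
t=11: queue=[C,D,E,F,H] q_used=1 → run C
t=12: queue=[C,D,E,F,H] q_used=2 → run C
t=13: queue=[D,E,F,H] q_used=0 → run D
t=14: queue=[D,E,F,H] q_used=1 → run D
t=15: queue=[D,E,F,H] q_used=2 → run D
t=16: queue=[D,E,F,H] q_used=3 → run D
t=17: queue=[E,F,H] q_used=0 → run E
t=18: queue=[E,F,H] q_used=1 → run E
t=19: queue=[E,F,H] q_used=2 → run E
t=20: queue=[F,H] q_used=0 → run F
t=21: queue=[F,H] q_used=1 → run F
t=22: queue=[F,H] q_used=2 → run F
t=23: queue=[F,H] q_used=3 → run F
t=24: queue=[H] q_used=0 → run H
t=25: queue=[H] q_used=1 → run H
t=26: queue=[H] q_used=2 → run H
t=27: queue=[H] q_used=3 → run H
t=28: queue=[H] q_used=0 → run H
t=29: queue=[H] q_used=1 → run H
t=30: (idle)
t=31: (idle)
t=32: (idle)
t=33: (idle)

running at tick 15 = D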